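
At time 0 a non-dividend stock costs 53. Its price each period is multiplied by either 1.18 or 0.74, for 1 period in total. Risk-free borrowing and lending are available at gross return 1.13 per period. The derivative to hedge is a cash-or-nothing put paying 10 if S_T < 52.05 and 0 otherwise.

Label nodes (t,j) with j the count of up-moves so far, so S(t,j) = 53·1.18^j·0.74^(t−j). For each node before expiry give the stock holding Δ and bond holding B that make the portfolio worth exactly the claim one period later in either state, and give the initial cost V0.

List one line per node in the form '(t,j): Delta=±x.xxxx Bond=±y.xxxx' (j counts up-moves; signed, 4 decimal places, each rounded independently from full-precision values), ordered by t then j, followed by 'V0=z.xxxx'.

(0,0): Delta=-0.4288 Bond=23.7329
V0=1.0056

Under the risk-neutral measure, an up-move has probability p* = (R−d)/(u−d) = 0.8864 and values discount at R = 1.13.
At expiry t=1: V(1,0)=10.0000, V(1,1)=0.0000
Node (0,0) S=53.0000: V=(p*·0.0000+(1−p*)·10.0000)/1.13=1.0056; Δ=(0.0000−10.0000)/(62.5400−39.2200)=-0.4288; B=V−Δ·S=23.7329
The time-0 hedge costs 1.0056, which is the no-arbitrage price.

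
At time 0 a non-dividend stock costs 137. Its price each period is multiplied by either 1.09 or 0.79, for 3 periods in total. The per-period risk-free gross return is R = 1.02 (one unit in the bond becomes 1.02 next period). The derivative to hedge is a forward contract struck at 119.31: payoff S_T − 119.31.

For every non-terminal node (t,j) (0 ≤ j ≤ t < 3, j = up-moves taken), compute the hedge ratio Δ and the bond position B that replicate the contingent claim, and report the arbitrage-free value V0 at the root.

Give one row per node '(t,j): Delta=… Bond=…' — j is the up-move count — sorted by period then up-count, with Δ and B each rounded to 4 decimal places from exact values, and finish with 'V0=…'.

Risk-neutral probability p* = (R−d)/(u−d) = (1.02−0.79)/(1.09−0.79) = 0.7667.
Terminal payoffs: V(3,0)=-51.7637, V(3,1)=-26.1131, V(3,2)=9.2781, V(3,3)=58.1090
Node (2,0) S=85.5017: V=(p*·-26.1131+(1−p*)·-51.7637)/1.02=-31.4689; Δ=(-26.1131−-51.7637)/(93.1969−67.5463)=1.0000; B=V−Δ·S=-116.9706
Node (2,1) S=117.9707: V=(p*·9.2781+(1−p*)·-26.1131)/1.02=1.0001; Δ=(9.2781−-26.1131)/(128.5881−93.1969)=1.0000; B=V−Δ·S=-116.9706
Node (2,2) S=162.7697: V=(p*·58.1090+(1−p*)·9.2781)/1.02=45.7991; Δ=(58.1090−9.2781)/(177.4190−128.5881)=1.0000; B=V−Δ·S=-116.9706
Node (1,0) S=108.2300: V=(p*·1.0001+(1−p*)·-31.4689)/1.02=-6.4470; Δ=(1.0001−-31.4689)/(117.9707−85.5017)=1.0000; B=V−Δ·S=-114.6770
Node (1,1) S=149.3300: V=(p*·45.7991+(1−p*)·1.0001)/1.02=34.6530; Δ=(45.7991−1.0001)/(162.7697−117.9707)=1.0000; B=V−Δ·S=-114.6770
Node (0,0) S=137.0000: V=(p*·34.6530+(1−p*)·-6.4470)/1.02=24.5715; Δ=(34.6530−-6.4470)/(149.3300−108.2300)=1.0000; B=V−Δ·S=-112.4285
Root portfolio cost Δ·137+B reproduces V0=24.5715.

(0,0): Delta=1.0000 Bond=-112.4285
(1,0): Delta=1.0000 Bond=-114.6770
(1,1): Delta=1.0000 Bond=-114.6770
(2,0): Delta=1.0000 Bond=-116.9706
(2,1): Delta=1.0000 Bond=-116.9706
(2,2): Delta=1.0000 Bond=-116.9706
V0=24.5715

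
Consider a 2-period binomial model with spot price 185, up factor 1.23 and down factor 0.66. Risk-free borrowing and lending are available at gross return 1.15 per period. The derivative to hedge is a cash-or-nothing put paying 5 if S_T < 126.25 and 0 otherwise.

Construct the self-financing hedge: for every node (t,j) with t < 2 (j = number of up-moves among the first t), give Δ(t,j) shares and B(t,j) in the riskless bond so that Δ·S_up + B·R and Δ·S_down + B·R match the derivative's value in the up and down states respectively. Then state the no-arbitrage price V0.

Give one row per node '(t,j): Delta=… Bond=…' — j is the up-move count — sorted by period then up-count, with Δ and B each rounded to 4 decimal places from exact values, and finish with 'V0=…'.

Risk-neutral probability p* = (R−d)/(u−d) = (1.15−0.66)/(1.23−0.66) = 0.8596.
Terminal payoffs: V(2,0)=5.0000, V(2,1)=0.0000, V(2,2)=0.0000
  t=1,j=0: stock 122.1000 → up 150.1830 (V=0.0000), down 80.5860 (V=5.0000). Price 0.6102; hedge Δ=-0.0718, bond B=9.3822.
  t=1,j=1: stock 227.5500 → up 279.8865 (V=0.0000), down 150.1830 (V=0.0000). Price 0.0000; hedge Δ=0.0000, bond B=0.0000.
  t=0,j=0: stock 185.0000 → up 227.5500 (V=0.0000), down 122.1000 (V=0.6102). Price 0.0745; hedge Δ=-0.0058, bond B=1.1450.
Each (Δ,B) replicates both successor values, so the strategy is self-financing and V0 is arbitrage-free.

(0,0): Delta=-0.0058 Bond=1.1450
(1,0): Delta=-0.0718 Bond=9.3822
(1,1): Delta=0.0000 Bond=0.0000
V0=0.0745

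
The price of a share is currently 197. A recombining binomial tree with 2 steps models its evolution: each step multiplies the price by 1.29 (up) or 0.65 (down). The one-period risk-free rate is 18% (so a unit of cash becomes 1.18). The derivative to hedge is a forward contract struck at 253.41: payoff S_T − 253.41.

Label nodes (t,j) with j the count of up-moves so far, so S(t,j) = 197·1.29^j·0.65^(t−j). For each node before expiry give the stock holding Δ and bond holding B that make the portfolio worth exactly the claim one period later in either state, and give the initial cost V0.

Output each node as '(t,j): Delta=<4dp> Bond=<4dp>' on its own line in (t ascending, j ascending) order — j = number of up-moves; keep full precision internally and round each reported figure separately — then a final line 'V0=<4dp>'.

No-arbitrage ⇒ martingale measure with p* = (R−d)/(u−d) = 0.8281.
Terminal values V(2,·): V(2,0)=-170.1775, V(2,1)=-88.2255, V(2,2)=74.4177
Node (1,0) S=128.0500: V=(p*·-88.2255+(1−p*)·-170.1775)/1.18=-86.7042; Δ=(-88.2255−-170.1775)/(165.1845−83.2325)=1.0000; B=V−Δ·S=-214.7542
Node (1,1) S=254.1300: V=(p*·74.4177+(1−p*)·-88.2255)/1.18=39.3758; Δ=(74.4177−-88.2255)/(327.8277−165.1845)=1.0000; B=V−Δ·S=-214.7542
Node (0,0) S=197.0000: V=(p*·39.3758+(1−p*)·-86.7042)/1.18=15.0049; Δ=(39.3758−-86.7042)/(254.1300−128.0500)=1.0000; B=V−Δ·S=-181.9951
The time-0 hedge costs 15.0049, which is the no-arbitrage price.

(0,0): Delta=1.0000 Bond=-181.9951
(1,0): Delta=1.0000 Bond=-214.7542
(1,1): Delta=1.0000 Bond=-214.7542
V0=15.0049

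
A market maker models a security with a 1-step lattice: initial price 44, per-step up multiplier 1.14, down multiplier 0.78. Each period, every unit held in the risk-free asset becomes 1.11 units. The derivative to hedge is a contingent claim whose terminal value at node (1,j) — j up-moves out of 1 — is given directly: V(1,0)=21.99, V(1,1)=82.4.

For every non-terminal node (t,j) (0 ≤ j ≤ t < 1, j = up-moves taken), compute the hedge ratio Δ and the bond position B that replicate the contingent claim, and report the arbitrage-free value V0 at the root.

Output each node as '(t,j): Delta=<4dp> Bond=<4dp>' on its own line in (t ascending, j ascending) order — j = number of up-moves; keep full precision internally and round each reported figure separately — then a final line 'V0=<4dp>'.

The replicating-portfolio and risk-neutral prices coincide; use p* = (1.11−0.78)/(1.14−0.78) = 0.9167 for the latter.
Terminal values V(1,·): V(1,0)=21.9900, V(1,1)=82.4000
Node (0,0) S=44.0000: V=(p*·82.4000+(1−p*)·21.9900)/1.11=69.6989; Δ=(82.4000−21.9900)/(50.1600−34.3200)=3.8138; B=V−Δ·S=-98.1066
Each (Δ,B) replicates both successor values, so the strategy is self-financing and V0 is arbitrage-free.

(0,0): Delta=3.8138 Bond=-98.1066
V0=69.6989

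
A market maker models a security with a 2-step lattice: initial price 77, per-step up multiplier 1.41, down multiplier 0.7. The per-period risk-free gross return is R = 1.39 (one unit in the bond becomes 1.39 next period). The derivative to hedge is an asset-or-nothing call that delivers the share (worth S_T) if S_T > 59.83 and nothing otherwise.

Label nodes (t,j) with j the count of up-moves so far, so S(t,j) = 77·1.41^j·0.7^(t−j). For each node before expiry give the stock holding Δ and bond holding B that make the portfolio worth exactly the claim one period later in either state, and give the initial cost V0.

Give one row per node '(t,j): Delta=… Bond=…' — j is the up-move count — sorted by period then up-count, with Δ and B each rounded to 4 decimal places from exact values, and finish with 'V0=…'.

Since d<R<u, set p* = (R−d)/(u−d) = 0.9718; price each node as the discounted p*-expectation of its children.
Terminal payoffs: V(2,0)=0.0000, V(2,1)=75.9990, V(2,2)=153.0837
  t=1,j=0: stock 53.9000 → up 75.9990 (V=75.9990), down 37.7300 (V=0.0000). Price 53.1354; hedge Δ=1.9859, bond B=-53.9055.
  t=1,j=1: stock 108.5700 → up 153.0837 (V=153.0837), down 75.9990 (V=75.9990). Price 108.5700; hedge Δ=1.0000, bond B=0.0000.
  t=0,j=0: stock 77.0000 → up 108.5700 (V=108.5700), down 53.9000 (V=53.1354). Price 76.9845; hedge Δ=1.0140, bond B=-1.0924.
Each (Δ,B) replicates both successor values, so the strategy is self-financing and V0 is arbitrage-free.

(0,0): Delta=1.0140 Bond=-1.0924
(1,0): Delta=1.9859 Bond=-53.9055
(1,1): Delta=1.0000 Bond=0.0000
V0=76.9845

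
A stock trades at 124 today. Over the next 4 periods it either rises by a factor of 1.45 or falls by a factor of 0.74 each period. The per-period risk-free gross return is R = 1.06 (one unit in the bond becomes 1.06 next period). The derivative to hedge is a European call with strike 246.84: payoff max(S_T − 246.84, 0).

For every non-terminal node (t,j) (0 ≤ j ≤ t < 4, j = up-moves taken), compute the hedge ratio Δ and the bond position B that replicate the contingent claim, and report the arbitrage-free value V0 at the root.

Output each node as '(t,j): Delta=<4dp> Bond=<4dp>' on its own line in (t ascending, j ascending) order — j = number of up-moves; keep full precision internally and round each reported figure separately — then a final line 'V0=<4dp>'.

Since d<R<u, set p* = (R−d)/(u−d) = 0.4507; price each node as the discounted p*-expectation of its children.
At expiry t=4: V(4,0)=0.0000, V(4,1)=0.0000, V(4,2)=0.0000, V(4,3)=32.9018, V(4,4)=301.3028
Node (3,0) S=50.2478: V=(p*·0.0000+(1−p*)·0.0000)/1.06=0.0000; Δ=(0.0000−0.0000)/(72.8593−37.1834)=0.0000; B=V−Δ·S=0.0000
Node (3,1) S=98.4585: V=(p*·0.0000+(1−p*)·0.0000)/1.06=0.0000; Δ=(0.0000−0.0000)/(142.7648−72.8593)=0.0000; B=V−Δ·S=0.0000
Node (3,2) S=192.9254: V=(p*·32.9018+(1−p*)·0.0000)/1.06=13.9896; Δ=(32.9018−0.0000)/(279.7418−142.7648)=0.2402; B=V−Δ·S=-32.3510
Node (3,3) S=378.0295: V=(p*·301.3028+(1−p*)·32.9018)/1.06=145.1616; Δ=(301.3028−32.9018)/(548.1428−279.7418)=1.0000; B=V−Δ·S=-232.8679
Node (2,0) S=67.9024: V=(p*·0.0000+(1−p*)·0.0000)/1.06=0.0000; Δ=(0.0000−0.0000)/(98.4585−50.2478)=0.0000; B=V−Δ·S=0.0000
Node (2,1) S=133.0520: V=(p*·13.9896+(1−p*)·0.0000)/1.06=5.9483; Δ=(13.9896−0.0000)/(192.9254−98.4585)=0.1481; B=V−Δ·S=-13.7554
Node (2,2) S=260.7100: V=(p*·145.1616+(1−p*)·13.9896)/1.06=68.9711; Δ=(145.1616−13.9896)/(378.0295−192.9254)=0.7086; B=V−Δ·S=-115.7781
Node (1,0) S=91.7600: V=(p*·5.9483+(1−p*)·0.0000)/1.06=2.5292; Δ=(5.9483−0.0000)/(133.0520−67.9024)=0.0913; B=V−Δ·S=-5.8487
Node (1,1) S=179.8000: V=(p*·68.9711+(1−p*)·5.9483)/1.06=32.4084; Δ=(68.9711−5.9483)/(260.7100−133.0520)=0.4937; B=V−Δ·S=-56.3561
Node (0,0) S=124.0000: V=(p*·32.4084+(1−p*)·2.5292)/1.06=15.0904; Δ=(32.4084−2.5292)/(179.8000−91.7600)=0.3394; B=V−Δ·S=-26.9930
Root portfolio cost Δ·124+B reproduces V0=15.0904.

(0,0): Delta=0.3394 Bond=-26.9930
(1,0): Delta=0.0913 Bond=-5.8487
(1,1): Delta=0.4937 Bond=-56.3561
(2,0): Delta=0.0000 Bond=0.0000
(2,1): Delta=0.1481 Bond=-13.7554
(2,2): Delta=0.7086 Bond=-115.7781
(3,0): Delta=0.0000 Bond=0.0000
(3,1): Delta=0.0000 Bond=0.0000
(3,2): Delta=0.2402 Bond=-32.3510
(3,3): Delta=1.0000 Bond=-232.8679
V0=15.0904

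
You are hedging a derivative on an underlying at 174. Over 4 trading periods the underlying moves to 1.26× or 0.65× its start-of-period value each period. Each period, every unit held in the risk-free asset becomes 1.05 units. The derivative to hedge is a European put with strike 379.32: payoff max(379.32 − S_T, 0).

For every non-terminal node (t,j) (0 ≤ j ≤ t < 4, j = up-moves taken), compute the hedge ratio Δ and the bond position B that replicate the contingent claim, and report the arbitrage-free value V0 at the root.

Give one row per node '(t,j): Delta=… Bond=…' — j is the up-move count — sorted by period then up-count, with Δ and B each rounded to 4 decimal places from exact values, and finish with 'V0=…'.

(0,0): Delta=-0.8641 Bond=297.4238
(1,0): Delta=-1.0000 Bond=327.6709
(1,1): Delta=-0.8272 Bond=304.2227
(2,0): Delta=-1.0000 Bond=344.0544
(2,1): Delta=-1.0000 Bond=344.0544
(2,2): Delta=-0.7804 Bond=306.5081
(3,0): Delta=-1.0000 Bond=361.2571
(3,1): Delta=-1.0000 Bond=361.2571
(3,2): Delta=-1.0000 Bond=361.2571
(3,3): Delta=-0.7210 Bond=301.1360
V0=147.0790

No-arbitrage ⇒ martingale measure with p* = (R−d)/(u−d) = 0.6557.
Terminal values V(4,·): V(4,0)=348.2599, V(4,1)=319.1112, V(4,2)=262.6076, V(4,3)=153.0775, V(4,4)=0.0000
(3,0): S=47.7848. Δ = (V_up−V_dn)/(S_up−S_dn) = (319.1112−348.2599)/(60.2088−31.0601) = -1.0000. V = [p*·319.1112 + (1−p*)·348.2599]/1.05 = 313.4724. B = V − Δ·S = 361.2571.
(3,1): S=92.6289. Δ = (V_up−V_dn)/(S_up−S_dn) = (262.6076−319.1112)/(116.7124−60.2088) = -1.0000. V = [p*·262.6076 + (1−p*)·319.1112]/1.05 = 268.6282. B = V − Δ·S = 361.2571.
(3,2): S=179.5576. Δ = (V_up−V_dn)/(S_up−S_dn) = (153.0775−262.6076)/(226.2425−116.7124) = -1.0000. V = [p*·153.0775 + (1−p*)·262.6076]/1.05 = 181.6996. B = V − Δ·S = 361.2571.
(3,3): S=348.0654. Δ = (V_up−V_dn)/(S_up−S_dn) = (0.0000−153.0775)/(438.5624−226.2425) = -0.7210. V = [p*·0.0000 + (1−p*)·153.0775]/1.05 = 50.1893. B = V − Δ·S = 301.1360.
(2,0): S=73.5150. Δ = (V_up−V_dn)/(S_up−S_dn) = (268.6282−313.4724)/(92.6289−47.7848) = -1.0000. V = [p*·268.6282 + (1−p*)·313.4724]/1.05 = 270.5394. B = V − Δ·S = 344.0544.
(2,1): S=142.5060. Δ = (V_up−V_dn)/(S_up−S_dn) = (181.6996−268.6282)/(179.5576−92.6289) = -1.0000. V = [p*·181.6996 + (1−p*)·268.6282]/1.05 = 201.5484. B = V − Δ·S = 344.0544.
(2,2): S=276.2424. Δ = (V_up−V_dn)/(S_up−S_dn) = (50.1893−181.6996)/(348.0654−179.5576) = -0.7804. V = [p*·50.1893 + (1−p*)·181.6996]/1.05 = 90.9175. B = V − Δ·S = 306.5081.
(1,0): S=113.1000. Δ = (V_up−V_dn)/(S_up−S_dn) = (201.5484−270.5394)/(142.5060−73.5150) = -1.0000. V = [p*·201.5484 + (1−p*)·270.5394]/1.05 = 214.5709. B = V − Δ·S = 327.6709.
(1,1): S=219.2400. Δ = (V_up−V_dn)/(S_up−S_dn) = (90.9175−201.5484)/(276.2424−142.5060) = -0.8272. V = [p*·90.9175 + (1−p*)·201.5484]/1.05 = 122.8605. B = V − Δ·S = 304.2227.
(0,0): S=174.0000. Δ = (V_up−V_dn)/(S_up−S_dn) = (122.8605−214.5709)/(219.2400−113.1000) = -0.8641. V = [p*·122.8605 + (1−p*)·214.5709]/1.05 = 147.0790. B = V − Δ·S = 297.4238.
Check: Δ(0,0)·S0 + B(0,0) = 147.0790 = V0.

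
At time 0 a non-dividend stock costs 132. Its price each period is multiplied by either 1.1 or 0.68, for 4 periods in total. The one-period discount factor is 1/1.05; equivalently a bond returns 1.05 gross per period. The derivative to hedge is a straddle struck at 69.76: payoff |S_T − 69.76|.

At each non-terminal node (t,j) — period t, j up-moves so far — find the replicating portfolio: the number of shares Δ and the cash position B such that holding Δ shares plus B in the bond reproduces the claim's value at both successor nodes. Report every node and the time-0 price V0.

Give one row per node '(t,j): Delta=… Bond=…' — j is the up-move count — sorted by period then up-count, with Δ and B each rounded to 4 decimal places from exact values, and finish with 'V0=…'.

Since d<R<u, set p* = (R−d)/(u−d) = 0.8810; price each node as the discounted p*-expectation of its children.
At expiry t=4: V(4,0)=41.5366, V(4,1)=24.1045, V(4,2)=4.0945, V(4,3)=49.7106, V(4,4)=123.5012
(3,0): S=41.5050. Δ = (V_up−V_dn)/(S_up−S_dn) = (24.1045−41.5366)/(45.6555−28.2234) = -1.0000. V = [p*·24.1045 + (1−p*)·41.5366]/1.05 = 24.9331. B = V − Δ·S = 66.4381.
(3,1): S=67.1405. Δ = (V_up−V_dn)/(S_up−S_dn) = (4.0945−24.1045)/(73.8545−45.6555) = -0.7096. V = [p*·4.0945 + (1−p*)·24.1045]/1.05 = 6.1683. B = V − Δ·S = 53.8110.
(3,2): S=108.6096. Δ = (V_up−V_dn)/(S_up−S_dn) = (49.7106−4.0945)/(119.4706−73.8545) = 1.0000. V = [p*·49.7106 + (1−p*)·4.0945]/1.05 = 42.1715. B = V − Δ·S = -66.4381.
(3,3): S=175.6920. Δ = (V_up−V_dn)/(S_up−S_dn) = (123.5012−49.7106)/(193.2612−119.4706) = 1.0000. V = [p*·123.5012 + (1−p*)·49.7106]/1.05 = 109.2539. B = V − Δ·S = -66.4381.
(2,0): S=61.0368. Δ = (V_up−V_dn)/(S_up−S_dn) = (6.1683−24.9331)/(67.1405−41.5050) = -0.7320. V = [p*·6.1683 + (1−p*)·24.9331]/1.05 = 8.0021. B = V − Δ·S = 52.6802.
(2,1): S=98.7360. Δ = (V_up−V_dn)/(S_up−S_dn) = (42.1715−6.1683)/(108.6096−67.1405) = 0.8682. V = [p*·42.1715 + (1−p*)·6.1683]/1.05 = 36.0813. B = V − Δ·S = -49.6407.
(2,2): S=159.7200. Δ = (V_up−V_dn)/(S_up−S_dn) = (109.2539−42.1715)/(175.6920−108.6096) = 1.0000. V = [p*·109.2539 + (1−p*)·42.1715]/1.05 = 96.4456. B = V − Δ·S = -63.2744.
(1,0): S=89.7600. Δ = (V_up−V_dn)/(S_up−S_dn) = (36.0813−8.0021)/(98.7360−61.0368) = 0.7448. V = [p*·36.0813 + (1−p*)·8.0021]/1.05 = 31.1796. B = V − Δ·S = -35.6758.
(1,1): S=145.2000. Δ = (V_up−V_dn)/(S_up−S_dn) = (96.4456−36.0813)/(159.7200−98.7360) = 0.9898. V = [p*·96.4456 + (1−p*)·36.0813]/1.05 = 85.0090. B = V − Δ·S = -58.7155.
(0,0): S=132.0000. Δ = (V_up−V_dn)/(S_up−S_dn) = (85.0090−31.1796)/(145.2000−89.7600) = 0.9709. V = [p*·85.0090 + (1−p*)·31.1796]/1.05 = 74.8578. B = V − Δ·S = -53.3074.
Root portfolio cost Δ·132+B reproduces V0=74.8578.

(0,0): Delta=0.9709 Bond=-53.3074
(1,0): Delta=0.7448 Bond=-35.6758
(1,1): Delta=0.9898 Bond=-58.7155
(2,0): Delta=-0.7320 Bond=52.6802
(2,1): Delta=0.8682 Bond=-49.6407
(2,2): Delta=1.0000 Bond=-63.2744
(3,0): Delta=-1.0000 Bond=66.4381
(3,1): Delta=-0.7096 Bond=53.8110
(3,2): Delta=1.0000 Bond=-66.4381
(3,3): Delta=1.0000 Bond=-66.4381
V0=74.8578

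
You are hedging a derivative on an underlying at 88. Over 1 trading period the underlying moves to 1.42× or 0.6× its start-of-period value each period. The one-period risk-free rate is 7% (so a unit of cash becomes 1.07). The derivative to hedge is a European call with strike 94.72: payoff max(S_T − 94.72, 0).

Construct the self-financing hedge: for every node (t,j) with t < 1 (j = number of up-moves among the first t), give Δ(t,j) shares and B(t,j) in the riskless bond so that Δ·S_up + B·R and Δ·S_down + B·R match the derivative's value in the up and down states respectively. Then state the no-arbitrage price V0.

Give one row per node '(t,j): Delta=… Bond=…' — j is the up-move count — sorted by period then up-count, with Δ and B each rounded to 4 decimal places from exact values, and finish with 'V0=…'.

Risk-neutral probability p* = (R−d)/(u−d) = (1.07−0.6)/(1.42−0.6) = 0.5732.
At expiry t=1: V(1,0)=0.0000, V(1,1)=30.2400
(0,0): S=88.0000. Δ = (V_up−V_dn)/(S_up−S_dn) = (30.2400−0.0000)/(124.9600−52.8000) = 0.4191. V = [p*·30.2400 + (1−p*)·0.0000]/1.07 = 16.1988. B = V − Δ·S = -20.6793.
Check: Δ(0,0)·S0 + B(0,0) = 16.1988 = V0.

(0,0): Delta=0.4191 Bond=-20.6793
V0=16.1988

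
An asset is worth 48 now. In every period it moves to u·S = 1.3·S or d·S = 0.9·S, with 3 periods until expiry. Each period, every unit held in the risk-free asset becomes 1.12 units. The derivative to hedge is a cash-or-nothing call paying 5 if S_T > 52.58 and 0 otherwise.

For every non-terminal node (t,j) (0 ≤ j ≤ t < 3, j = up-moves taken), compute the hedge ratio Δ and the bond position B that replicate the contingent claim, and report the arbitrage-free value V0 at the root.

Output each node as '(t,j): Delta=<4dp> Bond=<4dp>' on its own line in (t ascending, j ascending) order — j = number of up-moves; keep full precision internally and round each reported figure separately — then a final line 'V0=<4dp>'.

Since d<R<u, set p* = (R−d)/(u−d) = 0.5500; price each node as the discounted p*-expectation of its children.
Payoff layer (t=3): V(3,0)=0.0000, V(3,1)=0.0000, V(3,2)=5.0000, V(3,3)=5.0000
Node (2,0) S=38.8800: V=(p*·0.0000+(1−p*)·0.0000)/1.12=0.0000; Δ=(0.0000−0.0000)/(50.5440−34.9920)=0.0000; B=V−Δ·S=0.0000
Node (2,1) S=56.1600: V=(p*·5.0000+(1−p*)·0.0000)/1.12=2.4554; Δ=(5.0000−0.0000)/(73.0080−50.5440)=0.2226; B=V−Δ·S=-10.0446
Node (2,2) S=81.1200: V=(p*·5.0000+(1−p*)·5.0000)/1.12=4.4643; Δ=(5.0000−5.0000)/(105.4560−73.0080)=0.0000; B=V−Δ·S=4.4643
Node (1,0) S=43.2000: V=(p*·2.4554+(1−p*)·0.0000)/1.12=1.2058; Δ=(2.4554−0.0000)/(56.1600−38.8800)=0.1421; B=V−Δ·S=-4.9326
Node (1,1) S=62.4000: V=(p*·4.4643+(1−p*)·2.4554)/1.12=3.1788; Δ=(4.4643−2.4554)/(81.1200−56.1600)=0.0805; B=V−Δ·S=-1.8435
Node (0,0) S=48.0000: V=(p*·3.1788+(1−p*)·1.2058)/1.12=2.0455; Δ=(3.1788−1.2058)/(62.4000−43.2000)=0.1028; B=V−Δ·S=-2.8872
Each (Δ,B) replicates both successor values, so the strategy is self-financing and V0 is arbitrage-free.

(0,0): Delta=0.1028 Bond=-2.8872
(1,0): Delta=0.1421 Bond=-4.9326
(1,1): Delta=0.0805 Bond=-1.8435
(2,0): Delta=0.0000 Bond=0.0000
(2,1): Delta=0.2226 Bond=-10.0446
(2,2): Delta=0.0000 Bond=4.4643
V0=2.0455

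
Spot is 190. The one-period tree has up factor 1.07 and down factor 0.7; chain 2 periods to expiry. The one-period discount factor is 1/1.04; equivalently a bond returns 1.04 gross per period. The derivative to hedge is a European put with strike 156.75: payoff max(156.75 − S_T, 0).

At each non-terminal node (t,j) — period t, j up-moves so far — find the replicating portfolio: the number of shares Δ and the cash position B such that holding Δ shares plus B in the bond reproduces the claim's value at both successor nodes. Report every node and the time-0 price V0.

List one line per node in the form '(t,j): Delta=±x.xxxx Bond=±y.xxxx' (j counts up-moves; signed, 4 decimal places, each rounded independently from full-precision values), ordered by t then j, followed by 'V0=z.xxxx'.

No-arbitrage ⇒ martingale measure with p* = (R−d)/(u−d) = 0.9189.
Terminal values V(2,·): V(2,0)=63.6500, V(2,1)=14.4400, V(2,2)=0.0000
(1,0): S=133.0000. Δ = (V_up−V_dn)/(S_up−S_dn) = (14.4400−63.6500)/(142.3100−93.1000) = -1.0000. V = [p*·14.4400 + (1−p*)·63.6500]/1.04 = 17.7212. B = V − Δ·S = 150.7212.
(1,1): S=203.3000. Δ = (V_up−V_dn)/(S_up−S_dn) = (0.0000−14.4400)/(217.5310−142.3100) = -0.1920. V = [p*·0.0000 + (1−p*)·14.4400]/1.04 = 1.1258. B = V − Δ·S = 40.1528.
(0,0): S=190.0000. Δ = (V_up−V_dn)/(S_up−S_dn) = (1.1258−17.7212)/(203.3000−133.0000) = -0.2361. V = [p*·1.1258 + (1−p*)·17.7212]/1.04 = 2.3763. B = V − Δ·S = 47.2287.
Root portfolio cost Δ·190+B reproduces V0=2.3763.

(0,0): Delta=-0.2361 Bond=47.2287
(1,0): Delta=-1.0000 Bond=150.7212
(1,1): Delta=-0.1920 Bond=40.1528
V0=2.3763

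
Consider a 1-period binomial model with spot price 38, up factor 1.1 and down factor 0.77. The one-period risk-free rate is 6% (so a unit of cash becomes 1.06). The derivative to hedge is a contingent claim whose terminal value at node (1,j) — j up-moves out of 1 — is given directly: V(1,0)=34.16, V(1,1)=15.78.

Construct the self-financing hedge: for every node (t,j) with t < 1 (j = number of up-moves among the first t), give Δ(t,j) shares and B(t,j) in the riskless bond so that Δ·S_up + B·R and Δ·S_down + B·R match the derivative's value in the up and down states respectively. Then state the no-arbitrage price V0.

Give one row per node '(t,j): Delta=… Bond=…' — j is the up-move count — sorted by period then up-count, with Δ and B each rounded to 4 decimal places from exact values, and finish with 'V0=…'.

(0,0): Delta=-1.4657 Bond=72.6855
V0=16.9886

Risk-neutral probability p* = (R−d)/(u−d) = (1.06−0.77)/(1.1−0.77) = 0.8788.
Payoff layer (t=1): V(1,0)=34.1600, V(1,1)=15.7800
Node (0,0) S=38.0000: V=(p*·15.7800+(1−p*)·34.1600)/1.06=16.9886; Δ=(15.7800−34.1600)/(41.8000−29.2600)=-1.4657; B=V−Δ·S=72.6855
Root portfolio cost Δ·38+B reproduces V0=16.9886.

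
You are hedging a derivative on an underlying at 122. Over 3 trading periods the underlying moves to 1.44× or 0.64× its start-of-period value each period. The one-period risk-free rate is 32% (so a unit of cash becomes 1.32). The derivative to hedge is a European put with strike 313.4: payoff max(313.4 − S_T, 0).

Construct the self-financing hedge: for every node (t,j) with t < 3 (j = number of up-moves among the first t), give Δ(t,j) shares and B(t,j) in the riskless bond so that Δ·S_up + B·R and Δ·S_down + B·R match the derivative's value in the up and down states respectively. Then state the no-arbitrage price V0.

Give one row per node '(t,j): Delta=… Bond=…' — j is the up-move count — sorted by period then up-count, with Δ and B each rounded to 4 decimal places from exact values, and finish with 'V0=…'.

The replicating-portfolio and risk-neutral prices coincide; use p* = (1.32−0.64)/(1.44−0.64) = 0.8500 for the latter.
Payoff layer (t=3): V(3,0)=281.4184, V(3,1)=241.4415, V(3,2)=151.4933, V(3,3)=0.0000
(2,0): S=49.9712. Δ = (V_up−V_dn)/(S_up−S_dn) = (241.4415−281.4184)/(71.9585−31.9816) = -1.0000. V = [p*·241.4415 + (1−p*)·281.4184]/1.32 = 187.4530. B = V − Δ·S = 237.4242.
(2,1): S=112.4352. Δ = (V_up−V_dn)/(S_up−S_dn) = (151.4933−241.4415)/(161.9067−71.9585) = -1.0000. V = [p*·151.4933 + (1−p*)·241.4415]/1.32 = 124.9890. B = V − Δ·S = 237.4242.
(2,2): S=252.9792. Δ = (V_up−V_dn)/(S_up−S_dn) = (0.0000−151.4933)/(364.2900−161.9067) = -0.7485. V = [p*·0.0000 + (1−p*)·151.4933]/1.32 = 17.2151. B = V − Δ·S = 206.5818.
(1,0): S=78.0800. Δ = (V_up−V_dn)/(S_up−S_dn) = (124.9890−187.4530)/(112.4352−49.9712) = -1.0000. V = [p*·124.9890 + (1−p*)·187.4530]/1.32 = 101.7869. B = V − Δ·S = 179.8669.
(1,1): S=175.6800. Δ = (V_up−V_dn)/(S_up−S_dn) = (17.2151−124.9890)/(252.9792−112.4352) = -0.7668. V = [p*·17.2151 + (1−p*)·124.9890]/1.32 = 25.2888. B = V − Δ·S = 160.0062.
(0,0): S=122.0000. Δ = (V_up−V_dn)/(S_up−S_dn) = (25.2888−101.7869)/(175.6800−78.0800) = -0.7838. V = [p*·25.2888 + (1−p*)·101.7869]/1.32 = 27.8512. B = V − Δ·S = 123.4737.
Each (Δ,B) replicates both successor values, so the strategy is self-financing and V0 is arbitrage-free.

(0,0): Delta=-0.7838 Bond=123.4737
(1,0): Delta=-1.0000 Bond=179.8669
(1,1): Delta=-0.7668 Bond=160.0062
(2,0): Delta=-1.0000 Bond=237.4242
(2,1): Delta=-1.0000 Bond=237.4242
(2,2): Delta=-0.7485 Bond=206.5818
V0=27.8512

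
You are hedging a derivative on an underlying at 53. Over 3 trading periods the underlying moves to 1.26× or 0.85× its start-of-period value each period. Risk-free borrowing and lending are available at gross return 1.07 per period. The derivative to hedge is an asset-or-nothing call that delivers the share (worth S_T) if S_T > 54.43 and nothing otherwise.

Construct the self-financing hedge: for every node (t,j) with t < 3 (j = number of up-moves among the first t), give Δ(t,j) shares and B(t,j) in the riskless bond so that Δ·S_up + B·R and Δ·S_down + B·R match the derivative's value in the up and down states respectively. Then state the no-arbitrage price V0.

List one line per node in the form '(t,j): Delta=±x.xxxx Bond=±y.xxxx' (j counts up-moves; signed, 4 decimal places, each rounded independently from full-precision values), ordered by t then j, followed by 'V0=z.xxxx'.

No-arbitrage ⇒ martingale measure with p* = (R−d)/(u−d) = 0.5366.
Terminal payoffs: V(3,0)=0.0000, V(3,1)=0.0000, V(3,2)=71.5214, V(3,3)=106.0199
  t=2,j=0: stock 38.2925 → up 48.2485 (V=0.0000), down 32.5486 (V=0.0000). Price 0.0000; hedge Δ=0.0000, bond B=0.0000.
  t=2,j=1: stock 56.7630 → up 71.5214 (V=71.5214), down 48.2485 (V=0.0000). Price 35.8667; hedge Δ=3.0732, bond B=-138.5757.
  t=2,j=2: stock 84.1428 → up 106.0199 (V=106.0199), down 71.5214 (V=71.5214). Price 84.1428; hedge Δ=1.0000, bond B=0.0000.
  t=1,j=0: stock 45.0500 → up 56.7630 (V=35.8667), down 38.2925 (V=0.0000). Price 17.9865; hedge Δ=1.9418, bond B=-69.4932.
  t=1,j=1: stock 66.7800 → up 84.1428 (V=84.1428), down 56.7630 (V=35.8667). Price 57.7298; hedge Δ=1.7632, bond B=-60.0168.
  t=0,j=0: stock 53.0000 → up 66.7800 (V=57.7298), down 45.0500 (V=17.9865). Price 36.7404; hedge Δ=1.8290, bond B=-60.1947.
Each (Δ,B) replicates both successor values, so the strategy is self-financing and V0 is arbitrage-free.

(0,0): Delta=1.8290 Bond=-60.1947
(1,0): Delta=1.9418 Bond=-69.4932
(1,1): Delta=1.7632 Bond=-60.0168
(2,0): Delta=0.0000 Bond=0.0000
(2,1): Delta=3.0732 Bond=-138.5757
(2,2): Delta=1.0000 Bond=0.0000
V0=36.7404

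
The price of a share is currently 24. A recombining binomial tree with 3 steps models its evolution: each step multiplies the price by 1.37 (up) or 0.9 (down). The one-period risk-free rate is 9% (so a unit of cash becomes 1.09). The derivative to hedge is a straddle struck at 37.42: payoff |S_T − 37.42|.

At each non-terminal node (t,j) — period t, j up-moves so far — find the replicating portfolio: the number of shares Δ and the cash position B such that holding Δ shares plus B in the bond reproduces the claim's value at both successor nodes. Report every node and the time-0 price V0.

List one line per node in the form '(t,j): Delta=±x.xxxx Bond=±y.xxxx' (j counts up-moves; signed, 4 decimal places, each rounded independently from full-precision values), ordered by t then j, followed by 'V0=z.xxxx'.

Since d<R<u, set p* = (R−d)/(u−d) = 0.4043; price each node as the discounted p*-expectation of its children.
Payoff layer (t=3): V(3,0)=19.9240, V(3,1)=10.7872, V(3,2)=3.1210, V(3,3)=24.2925
Node (2,0) S=19.4400: V=(p*·10.7872+(1−p*)·19.9240)/1.09=14.8903; Δ=(10.7872−19.9240)/(26.6328−17.4960)=-1.0000; B=V−Δ·S=34.3303
Node (2,1) S=29.5920: V=(p*·3.1210+(1−p*)·10.7872)/1.09=7.0533; Δ=(3.1210−10.7872)/(40.5410−26.6328)=-0.5512; B=V−Δ·S=23.3643
Node (2,2) S=45.0456: V=(p*·24.2925+(1−p*)·3.1210)/1.09=10.7153; Δ=(24.2925−3.1210)/(61.7125−40.5410)=1.0000; B=V−Δ·S=-34.3303
Node (1,0) S=21.6000: V=(p*·7.0533+(1−p*)·14.8903)/1.09=10.7543; Δ=(7.0533−14.8903)/(29.5920−19.4400)=-0.7720; B=V−Δ·S=27.4286
Node (1,1) S=32.8800: V=(p*·10.7153+(1−p*)·7.0533)/1.09=7.8291; Δ=(10.7153−7.0533)/(45.0456−29.5920)=0.2370; B=V−Δ·S=0.0376
Node (0,0) S=24.0000: V=(p*·7.8291+(1−p*)·10.7543)/1.09=8.7814; Δ=(7.8291−10.7543)/(32.8800−21.6000)=-0.2593; B=V−Δ·S=15.0052
Root portfolio cost Δ·24+B reproduces V0=8.7814.

(0,0): Delta=-0.2593 Bond=15.0052
(1,0): Delta=-0.7720 Bond=27.4286
(1,1): Delta=0.2370 Bond=0.0376
(2,0): Delta=-1.0000 Bond=34.3303
(2,1): Delta=-0.5512 Bond=23.3643
(2,2): Delta=1.0000 Bond=-34.3303
V0=8.7814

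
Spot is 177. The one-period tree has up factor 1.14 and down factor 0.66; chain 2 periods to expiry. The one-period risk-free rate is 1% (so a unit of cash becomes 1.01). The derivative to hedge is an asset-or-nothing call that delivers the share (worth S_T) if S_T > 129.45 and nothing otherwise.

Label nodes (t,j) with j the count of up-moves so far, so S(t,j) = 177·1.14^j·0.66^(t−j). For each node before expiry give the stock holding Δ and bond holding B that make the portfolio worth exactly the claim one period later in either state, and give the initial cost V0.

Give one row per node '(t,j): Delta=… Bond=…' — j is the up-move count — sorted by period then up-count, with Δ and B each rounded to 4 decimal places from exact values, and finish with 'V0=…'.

(0,0): Delta=1.2433 Bond=-48.6165
(1,0): Delta=2.3750 Bond=-181.3023
(1,1): Delta=1.0000 Bond=0.0000
V0=171.4560

Risk-neutral probability p* = (R−d)/(u−d) = (1.01−0.66)/(1.14−0.66) = 0.7292.
Payoff layer (t=2): V(2,0)=0.0000, V(2,1)=133.1748, V(2,2)=230.0292
(1,0): S=116.8200. Δ = (V_up−V_dn)/(S_up−S_dn) = (133.1748−0.0000)/(133.1748−77.1012) = 2.3750. V = [p*·133.1748 + (1−p*)·0.0000]/1.01 = 96.1452. B = V − Δ·S = -181.3023.
(1,1): S=201.7800. Δ = (V_up−V_dn)/(S_up−S_dn) = (230.0292−133.1748)/(230.0292−133.1748) = 1.0000. V = [p*·230.0292 + (1−p*)·133.1748]/1.01 = 201.7800. B = V − Δ·S = 0.0000.
(0,0): S=177.0000. Δ = (V_up−V_dn)/(S_up−S_dn) = (201.7800−96.1452)/(201.7800−116.8200) = 1.2433. V = [p*·201.7800 + (1−p*)·96.1452]/1.01 = 171.4560. B = V − Δ·S = -48.6165.
Root portfolio cost Δ·177+B reproduces V0=171.4560.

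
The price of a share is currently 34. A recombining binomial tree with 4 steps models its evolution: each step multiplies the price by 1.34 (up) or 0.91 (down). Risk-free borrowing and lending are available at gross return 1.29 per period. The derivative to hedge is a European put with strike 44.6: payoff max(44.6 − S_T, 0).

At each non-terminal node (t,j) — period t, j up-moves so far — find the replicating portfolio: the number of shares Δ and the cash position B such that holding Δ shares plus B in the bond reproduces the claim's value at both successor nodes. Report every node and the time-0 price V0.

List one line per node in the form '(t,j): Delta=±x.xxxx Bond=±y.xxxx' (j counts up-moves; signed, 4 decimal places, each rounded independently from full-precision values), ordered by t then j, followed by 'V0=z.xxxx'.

Under the risk-neutral measure, an up-move has probability p* = (R−d)/(u−d) = 0.8837 and values discount at R = 1.29.
Terminal payoffs: V(4,0)=21.2845, V(4,1)=10.2673, V(4,2)=0.0000, V(4,3)=0.0000, V(4,4)=0.0000
(3,0): S=25.6214. Δ = (V_up−V_dn)/(S_up−S_dn) = (10.2673−21.2845)/(34.3327−23.3155) = -1.0000. V = [p*·10.2673 + (1−p*)·21.2845]/1.29 = 8.9522. B = V − Δ·S = 34.5736.
(3,1): S=37.7282. Δ = (V_up−V_dn)/(S_up−S_dn) = (0.0000−10.2673)/(50.5558−34.3327) = -0.6329. V = [p*·0.0000 + (1−p*)·10.2673]/1.29 = 0.9255. B = V − Δ·S = 24.8029.
(3,2): S=55.5559. Δ = (V_up−V_dn)/(S_up−S_dn) = (0.0000−0.0000)/(74.4449−50.5558) = 0.0000. V = [p*·0.0000 + (1−p*)·0.0000]/1.29 = 0.0000. B = V − Δ·S = 0.0000.
(3,3): S=81.8075. Δ = (V_up−V_dn)/(S_up−S_dn) = (0.0000−0.0000)/(109.6221−74.4449) = 0.0000. V = [p*·0.0000 + (1−p*)·0.0000]/1.29 = 0.0000. B = V − Δ·S = 0.0000.
(2,0): S=28.1554. Δ = (V_up−V_dn)/(S_up−S_dn) = (0.9255−8.9522)/(37.7282−25.6214) = -0.6630. V = [p*·0.9255 + (1−p*)·8.9522]/1.29 = 1.4409. B = V − Δ·S = 20.1078.
(2,1): S=41.4596. Δ = (V_up−V_dn)/(S_up−S_dn) = (0.0000−0.9255)/(55.5559−37.7282) = -0.0519. V = [p*·0.0000 + (1−p*)·0.9255]/1.29 = 0.0834. B = V − Δ·S = 2.2357.
(2,2): S=61.0504. Δ = (V_up−V_dn)/(S_up−S_dn) = (0.0000−0.0000)/(81.8075−55.5559) = 0.0000. V = [p*·0.0000 + (1−p*)·0.0000]/1.29 = 0.0000. B = V − Δ·S = 0.0000.
(1,0): S=30.9400. Δ = (V_up−V_dn)/(S_up−S_dn) = (0.0834−1.4409)/(41.4596−28.1554) = -0.1020. V = [p*·0.0834 + (1−p*)·1.4409]/1.29 = 0.1870. B = V − Δ·S = 3.3441.
(1,1): S=45.5600. Δ = (V_up−V_dn)/(S_up−S_dn) = (0.0000−0.0834)/(61.0504−41.4596) = -0.0043. V = [p*·0.0000 + (1−p*)·0.0834]/1.29 = 0.0075. B = V − Δ·S = 0.2015.
(0,0): S=34.0000. Δ = (V_up−V_dn)/(S_up−S_dn) = (0.0075−0.1870)/(45.5600−30.9400) = -0.0123. V = [p*·0.0075 + (1−p*)·0.1870]/1.29 = 0.0220. B = V − Δ·S = 0.4395.
Self-financing check: at every node Δ·S+B equals the discounted successor values.

(0,0): Delta=-0.0123 Bond=0.4395
(1,0): Delta=-0.1020 Bond=3.3441
(1,1): Delta=-0.0043 Bond=0.2015
(2,0): Delta=-0.6630 Bond=20.1078
(2,1): Delta=-0.0519 Bond=2.2357
(2,2): Delta=0.0000 Bond=0.0000
(3,0): Delta=-1.0000 Bond=34.5736
(3,1): Delta=-0.6329 Bond=24.8029
(3,2): Delta=0.0000 Bond=0.0000
(3,3): Delta=0.0000 Bond=0.0000
V0=0.0220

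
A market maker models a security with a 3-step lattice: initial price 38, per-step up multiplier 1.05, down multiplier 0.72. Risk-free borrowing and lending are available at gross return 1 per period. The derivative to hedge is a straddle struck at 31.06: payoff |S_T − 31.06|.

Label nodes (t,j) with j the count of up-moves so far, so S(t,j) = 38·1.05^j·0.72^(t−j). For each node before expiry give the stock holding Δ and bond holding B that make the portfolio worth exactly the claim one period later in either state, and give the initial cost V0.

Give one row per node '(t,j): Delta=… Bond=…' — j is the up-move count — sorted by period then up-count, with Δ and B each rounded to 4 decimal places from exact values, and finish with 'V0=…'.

(0,0): Delta=0.4846 Bond=-9.5588
(1,0): Delta=-1.0000 Bond=31.0600
(1,1): Delta=0.6664 Bond=-16.8121
(2,0): Delta=-1.0000 Bond=31.0600
(2,1): Delta=-1.0000 Bond=31.0600
(2,2): Delta=0.8704 Bond=-25.3607
V0=8.8562

Under the risk-neutral measure, an up-move has probability p* = (R−d)/(u−d) = 0.8485 and values discount at R = 1.
Payoff layer (t=3): V(3,0)=16.8766, V(3,1)=10.3758, V(3,2)=0.8956, V(3,3)=12.9298
Node (2,0) S=19.6992: V=(p*·10.3758+(1−p*)·16.8766)/1=11.3608; Δ=(10.3758−16.8766)/(20.6842−14.1834)=-1.0000; B=V−Δ·S=31.0600
Node (2,1) S=28.7280: V=(p*·0.8956+(1−p*)·10.3758)/1=2.3320; Δ=(0.8956−10.3758)/(30.1644−20.6842)=-1.0000; B=V−Δ·S=31.0600
Node (2,2) S=41.8950: V=(p*·12.9298+(1−p*)·0.8956)/1=11.1064; Δ=(12.9298−0.8956)/(43.9898−30.1644)=0.8704; B=V−Δ·S=-25.3607
Node (1,0) S=27.3600: V=(p*·2.3320+(1−p*)·11.3608)/1=3.7000; Δ=(2.3320−11.3608)/(28.7280−19.6992)=-1.0000; B=V−Δ·S=31.0600
Node (1,1) S=39.9000: V=(p*·11.1064+(1−p*)·2.3320)/1=9.7769; Δ=(11.1064−2.3320)/(41.8950−28.7280)=0.6664; B=V−Δ·S=-16.8121
Node (0,0) S=38.0000: V=(p*·9.7769+(1−p*)·3.7000)/1=8.8562; Δ=(9.7769−3.7000)/(39.9000−27.3600)=0.4846; B=V−Δ·S=-9.5588
Self-financing check: at every node Δ·S+B equals the discounted successor values.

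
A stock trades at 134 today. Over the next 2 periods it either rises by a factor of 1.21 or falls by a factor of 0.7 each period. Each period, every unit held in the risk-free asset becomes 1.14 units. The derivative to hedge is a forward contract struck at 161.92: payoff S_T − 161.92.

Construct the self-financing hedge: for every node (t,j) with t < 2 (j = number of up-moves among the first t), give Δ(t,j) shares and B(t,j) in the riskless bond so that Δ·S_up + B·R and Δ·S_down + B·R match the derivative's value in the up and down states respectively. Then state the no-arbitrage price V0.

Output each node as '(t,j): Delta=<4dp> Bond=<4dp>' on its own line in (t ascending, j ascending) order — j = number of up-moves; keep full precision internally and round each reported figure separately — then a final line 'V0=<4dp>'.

(0,0): Delta=1.0000 Bond=-124.5922
(1,0): Delta=1.0000 Bond=-142.0351
(1,1): Delta=1.0000 Bond=-142.0351
V0=9.4078

The replicating-portfolio and risk-neutral prices coincide; use p* = (1.14−0.7)/(1.21−0.7) = 0.8627 for the latter.
Terminal payoffs: V(2,0)=-96.2600, V(2,1)=-48.4220, V(2,2)=34.2694
  t=1,j=0: stock 93.8000 → up 113.4980 (V=-48.4220), down 65.6600 (V=-96.2600). Price -48.2351; hedge Δ=1.0000, bond B=-142.0351.
  t=1,j=1: stock 162.1400 → up 196.1894 (V=34.2694), down 113.4980 (V=-48.4220). Price 20.1049; hedge Δ=1.0000, bond B=-142.0351.
  t=0,j=0: stock 134.0000 → up 162.1400 (V=20.1049), down 93.8000 (V=-48.2351). Price 9.4078; hedge Δ=1.0000, bond B=-124.5922.
Root portfolio cost Δ·134+B reproduces V0=9.4078.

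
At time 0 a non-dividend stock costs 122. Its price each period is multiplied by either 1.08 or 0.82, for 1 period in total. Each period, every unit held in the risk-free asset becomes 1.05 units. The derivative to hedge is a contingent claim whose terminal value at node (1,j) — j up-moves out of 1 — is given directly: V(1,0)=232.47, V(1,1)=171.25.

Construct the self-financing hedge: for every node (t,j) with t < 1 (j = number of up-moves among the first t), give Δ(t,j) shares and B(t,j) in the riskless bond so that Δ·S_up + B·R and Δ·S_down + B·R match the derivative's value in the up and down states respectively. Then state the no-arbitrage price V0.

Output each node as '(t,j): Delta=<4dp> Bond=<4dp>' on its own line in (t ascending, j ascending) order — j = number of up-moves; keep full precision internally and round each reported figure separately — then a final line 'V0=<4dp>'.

No-arbitrage ⇒ martingale measure with p* = (R−d)/(u−d) = 0.8846.
Terminal values V(1,·): V(1,0)=232.4700, V(1,1)=171.2500
  t=0,j=0: stock 122.0000 → up 131.7600 (V=171.2500), down 100.0400 (V=232.4700). Price 169.8227; hedge Δ=-1.9300, bond B=405.2842.
Self-financing check: at every node Δ·S+B equals the discounted successor values.

(0,0): Delta=-1.9300 Bond=405.2842
V0=169.8227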